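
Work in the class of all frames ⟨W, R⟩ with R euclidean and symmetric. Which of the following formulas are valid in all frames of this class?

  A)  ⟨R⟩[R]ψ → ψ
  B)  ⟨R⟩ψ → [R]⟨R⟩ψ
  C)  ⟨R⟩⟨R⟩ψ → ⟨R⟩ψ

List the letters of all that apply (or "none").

A symmetric euclidean relation is transitive (uRv and vRw give vRu by symmetry, then uRw by the euclidean condition, applied at v).
(A) ⟨R⟩[R]ψ → ψ is the dual of axiom B; it is valid on a frame exactly when R is symmetric. Every such R is symmetric, so valid.
(B) ⟨R⟩ψ → [R]⟨R⟩ψ is axiom 5, which corresponds to the euclidean property. Every such R is euclidean — valid.
(C) ⟨R⟩⟨R⟩ψ → ⟨R⟩ψ is the dual of axiom 4, which corresponds to transitivity. Every such R is transitive — valid.

A, B, C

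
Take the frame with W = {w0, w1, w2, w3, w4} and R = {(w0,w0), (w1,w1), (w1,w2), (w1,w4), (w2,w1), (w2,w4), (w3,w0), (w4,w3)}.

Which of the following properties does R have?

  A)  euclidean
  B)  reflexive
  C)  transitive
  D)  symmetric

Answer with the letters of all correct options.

none

(A) not euclidean: w1 R w4 and w1 R w1 but not w4 R w1.
(B) not reflexive: not w2 R w2.
(C) not transitive: w1 R w4 and w4 R w3 but not w1 R w3.
(D) not symmetric: w1 R w4 but not w4 R w1.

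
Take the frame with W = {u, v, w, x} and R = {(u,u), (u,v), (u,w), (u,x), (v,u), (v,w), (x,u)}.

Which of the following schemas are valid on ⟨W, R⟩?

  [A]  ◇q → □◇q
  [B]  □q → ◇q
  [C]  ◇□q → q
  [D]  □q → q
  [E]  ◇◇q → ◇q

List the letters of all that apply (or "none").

none

R is not reflexive: not v R v.
R is not symmetric: u R w but not w R u.
R is not transitive: v R u and u R v but not v R v.
R is not euclidean: u R v and u R x but not v R x.
R is not serial: w has no R-successor.
(A) ◇q → □◇q is axiom 5; it is valid on a frame exactly when R is euclidean. R is not euclidean, so not valid.
(B) □q → ◇q is axiom D, which corresponds to seriality. R is not serial — not valid.
(C) ◇□q → q is the dual of axiom B, which corresponds to symmetry. R is not symmetric — not valid.
(D) □q → q is axiom T, which corresponds to reflexivity. R is not reflexive — not valid.
(E) ◇◇q → ◇q is the dual of axiom 4, which corresponds to transitivity. R is not transitive — not valid.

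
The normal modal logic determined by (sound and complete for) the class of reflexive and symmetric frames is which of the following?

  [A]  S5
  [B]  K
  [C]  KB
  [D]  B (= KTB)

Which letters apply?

D

(A) S5 is determined by the class of reflexive, symmetric, and transitive frames.
(B) K is determined by the class of arbitrary frames.
(C) KB is determined by the class of symmetric frames.
(D) B (= KTB) is determined by exactly this class.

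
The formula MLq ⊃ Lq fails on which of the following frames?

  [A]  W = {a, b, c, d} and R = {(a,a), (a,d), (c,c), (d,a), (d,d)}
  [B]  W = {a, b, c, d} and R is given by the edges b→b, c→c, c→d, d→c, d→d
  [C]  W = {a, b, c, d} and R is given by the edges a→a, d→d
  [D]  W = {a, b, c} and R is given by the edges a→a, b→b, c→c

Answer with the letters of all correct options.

The schema MLq ⊃ Lq is the dual of axiom 5; it is valid on a frame iff R is euclidean.
(A) R is euclidean (any two R-successors of the same world are R-related), so the schema is valid here.
(B) R is euclidean (any two R-successors of the same world are R-related), so the schema is valid here.
(C) R is euclidean (any two R-successors of the same world are R-related), so the schema is valid here.
(D) R is euclidean (any two R-successors of the same world are R-related), so the schema is valid here.

none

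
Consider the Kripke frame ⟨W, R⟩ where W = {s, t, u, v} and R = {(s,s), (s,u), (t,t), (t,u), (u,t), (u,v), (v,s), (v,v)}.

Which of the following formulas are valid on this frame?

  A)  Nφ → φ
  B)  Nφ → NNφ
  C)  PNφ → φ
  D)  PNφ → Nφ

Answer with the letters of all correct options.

R is not reflexive: not u R u.
R is not symmetric: s R u but not u R s.
R is not transitive: s R u and u R t but not s R t.
R is not euclidean: s R u and s R s but not u R s.
(A) Nφ → φ is axiom T; it is valid on a frame exactly when R is reflexive. R is not reflexive, so not valid.
(B) Nφ → NNφ is axiom 4, which corresponds to transitivity. R is not transitive — not valid.
(C) PNφ → φ is the dual of axiom B; it is valid on a frame exactly when R is symmetric. R is not symmetric, so not valid.
(D) PNφ → Nφ (the dual of axiom 5) characterises the euclidean frames. R is not euclidean — not valid.

none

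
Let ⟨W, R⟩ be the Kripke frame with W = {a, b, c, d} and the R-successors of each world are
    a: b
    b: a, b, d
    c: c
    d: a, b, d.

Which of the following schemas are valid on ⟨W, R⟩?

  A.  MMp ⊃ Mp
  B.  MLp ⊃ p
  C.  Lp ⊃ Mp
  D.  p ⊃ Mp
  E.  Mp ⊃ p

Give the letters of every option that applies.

C

R is not reflexive: not a R a.
R is not symmetric: d R a but not a R d.
R is not transitive: a R b and b R a but not a R a.
R is serial: every world has an R-successor.
R is not a subset of the identity: a R b with a ≠ b.
(A) MMp ⊃ Mp is the dual of axiom 4, which corresponds to transitivity. R is not transitive — not valid.
(B) MLp ⊃ p (the dual of axiom B) characterises the symmetric frames. R is not symmetric — not valid.
(C) axiom D: valid iff R is serial. R is serial — valid.
(D) p ⊃ Mp is the dual of axiom T; it is valid on a frame exactly when R is reflexive. R is not reflexive, so not valid.
(E) Mp ⊃ p is valid only on frames where every R-edge is a self-loop. Here R ⊄ identity — not valid.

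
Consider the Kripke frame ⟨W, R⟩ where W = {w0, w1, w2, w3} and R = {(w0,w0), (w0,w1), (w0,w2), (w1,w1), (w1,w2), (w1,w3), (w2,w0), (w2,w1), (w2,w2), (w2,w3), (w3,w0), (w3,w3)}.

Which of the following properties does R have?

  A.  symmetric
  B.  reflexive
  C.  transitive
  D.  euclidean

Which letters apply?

B

(A) not symmetric: w0 R w1 but not w1 R w0.
(B) reflexive: each world relates to itself.
(C) not transitive: w0 R w1 and w1 R w3 but not w0 R w3.
(D) not euclidean: w0 R w1 and w0 R w0 but not w1 R w0.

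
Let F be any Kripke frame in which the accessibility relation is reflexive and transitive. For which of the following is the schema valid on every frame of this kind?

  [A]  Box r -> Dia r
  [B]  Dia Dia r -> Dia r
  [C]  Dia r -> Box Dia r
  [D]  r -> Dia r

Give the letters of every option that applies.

A, B, D

Reflexive relations are serial.
(A) axiom D: valid iff R is serial. Every such R is serial — valid.
(B) the dual of axiom 4: valid iff R is transitive. Every such R is transitive — valid.
(C) Dia r -> Box Dia r (axiom 5) characterises the euclidean frames. Such an R need not be euclidean — not valid.
(D) r -> Dia r is the dual of axiom T; it is valid on a frame exactly when R is reflexive. Every such R is reflexive, so valid.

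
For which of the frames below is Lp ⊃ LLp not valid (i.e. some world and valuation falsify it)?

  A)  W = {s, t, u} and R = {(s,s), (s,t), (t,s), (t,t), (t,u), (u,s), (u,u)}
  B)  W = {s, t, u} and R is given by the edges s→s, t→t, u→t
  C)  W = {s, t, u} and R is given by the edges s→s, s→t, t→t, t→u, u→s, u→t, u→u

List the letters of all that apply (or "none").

The schema Lp ⊃ LLp is axiom 4; it is valid on a frame iff R is transitive.
(A) R is not transitive (s R t and t R u but not s R u), so the schema fails here.
(B) R is transitive (R is closed under composition), so the schema is valid here.
(C) R is not transitive (s R t and t R u but not s R u), so the schema fails here.

A, C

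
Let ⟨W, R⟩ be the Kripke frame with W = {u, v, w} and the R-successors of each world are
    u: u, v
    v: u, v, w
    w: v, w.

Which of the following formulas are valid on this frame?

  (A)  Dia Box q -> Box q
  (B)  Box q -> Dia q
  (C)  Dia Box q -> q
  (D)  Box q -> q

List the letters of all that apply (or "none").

B, C, D

R is reflexive: each world relates to itself.
R is symmetric: every R-edge is matched by its reverse.
R is not euclidean: v R u and v R w but not u R w.
R is serial: every world has an R-successor.
(A) Dia Box q -> Box q (the dual of axiom 5) characterises the euclidean frames. R is not euclidean — not valid.
(B) axiom D: valid iff R is serial. R is serial — valid.
(C) Dia Box q -> q is the dual of axiom B; it is valid on a frame exactly when R is symmetric. R is symmetric, so valid.
(D) axiom T: valid iff R is reflexive. R is reflexive — valid.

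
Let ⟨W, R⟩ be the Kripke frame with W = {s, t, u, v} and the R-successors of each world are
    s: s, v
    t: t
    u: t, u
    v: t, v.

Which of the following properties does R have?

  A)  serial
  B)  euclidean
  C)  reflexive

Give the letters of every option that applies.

A, C

(A) serial: every world has an R-successor.
(B) not euclidean: s R v and s R s but not v R s.
(C) reflexive: each world relates to itself.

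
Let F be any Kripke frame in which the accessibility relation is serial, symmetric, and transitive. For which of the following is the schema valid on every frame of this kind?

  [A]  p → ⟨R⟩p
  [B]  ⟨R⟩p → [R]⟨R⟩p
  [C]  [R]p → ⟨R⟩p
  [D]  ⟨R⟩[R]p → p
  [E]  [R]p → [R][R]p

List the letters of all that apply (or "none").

A serial symmetric transitive relation is reflexive (take any v with uRv; symmetry gives vRu and transitivity gives uRu), hence an equivalence relation.
(A) p → ⟨R⟩p is the dual of axiom T, which corresponds to reflexivity. Every such R is reflexive — valid.
(B) ⟨R⟩p → [R]⟨R⟩p is axiom 5; it is valid on a frame exactly when R is euclidean. Every such R is euclidean, so valid.
(C) [R]p → ⟨R⟩p is axiom D; it is valid on a frame exactly when R is serial. Every such R is serial, so valid.
(D) ⟨R⟩[R]p → p (the dual of axiom B) characterises the symmetric frames. Every such R is symmetric — valid.
(E) [R]p → [R][R]p is axiom 4, which corresponds to transitivity. Every such R is transitive — valid.

A, B, C, D, E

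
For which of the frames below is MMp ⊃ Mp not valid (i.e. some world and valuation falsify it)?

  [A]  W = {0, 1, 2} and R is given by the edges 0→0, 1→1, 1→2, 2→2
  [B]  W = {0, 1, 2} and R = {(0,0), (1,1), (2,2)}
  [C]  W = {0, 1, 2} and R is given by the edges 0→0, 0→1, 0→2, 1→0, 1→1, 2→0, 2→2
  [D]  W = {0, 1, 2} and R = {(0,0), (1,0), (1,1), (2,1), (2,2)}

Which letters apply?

C, D

The schema MMp ⊃ Mp is the dual of axiom 4; it is valid on a frame iff R is transitive.
(A) R is transitive (R is closed under composition), so the schema is valid here.
(B) R is transitive (R is closed under composition), so the schema is valid here.
(C) R is not transitive (1 R 0 and 0 R 2 but not 1 R 2), so the schema fails here.
(D) R is not transitive (2 R 1 and 1 R 0 but not 2 R 0), so the schema fails here.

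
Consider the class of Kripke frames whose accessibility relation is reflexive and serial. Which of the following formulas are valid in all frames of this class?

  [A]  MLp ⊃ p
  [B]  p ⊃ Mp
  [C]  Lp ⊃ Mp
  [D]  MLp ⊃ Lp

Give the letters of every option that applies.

B, C

(A) MLp ⊃ p is the dual of axiom B, which corresponds to symmetry. Such an R need not be symmetric — not valid.
(B) p ⊃ Mp (the dual of axiom T) characterises the reflexive frames. Every such R is reflexive — valid.
(C) Lp ⊃ Mp is axiom D, which corresponds to seriality. Every such R is serial — valid.
(D) MLp ⊃ Lp is the dual of axiom 5; it is valid on a frame exactly when R is euclidean. Such an R need not be euclidean, so not valid.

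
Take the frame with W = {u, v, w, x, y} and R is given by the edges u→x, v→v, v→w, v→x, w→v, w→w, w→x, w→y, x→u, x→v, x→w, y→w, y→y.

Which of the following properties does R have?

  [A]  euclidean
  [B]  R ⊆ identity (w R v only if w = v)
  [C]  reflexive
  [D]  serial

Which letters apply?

D

(A) not euclidean: w R v and w R y but not v R y.
(B) not ⊆ identity: u R x with u ≠ x.
(C) not reflexive: not u R u.
(D) serial: every world has an R-successor.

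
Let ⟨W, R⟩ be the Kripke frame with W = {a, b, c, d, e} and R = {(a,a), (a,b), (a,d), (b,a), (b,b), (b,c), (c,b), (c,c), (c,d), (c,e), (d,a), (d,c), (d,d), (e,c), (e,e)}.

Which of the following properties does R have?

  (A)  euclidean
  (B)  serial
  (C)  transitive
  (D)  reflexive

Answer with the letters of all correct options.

B, D

(A) not euclidean: a R b and a R d but not b R d.
(B) serial: every world has an R-successor.
(C) not transitive: a R b and b R c but not a R c.
(D) reflexive: each world relates to itself.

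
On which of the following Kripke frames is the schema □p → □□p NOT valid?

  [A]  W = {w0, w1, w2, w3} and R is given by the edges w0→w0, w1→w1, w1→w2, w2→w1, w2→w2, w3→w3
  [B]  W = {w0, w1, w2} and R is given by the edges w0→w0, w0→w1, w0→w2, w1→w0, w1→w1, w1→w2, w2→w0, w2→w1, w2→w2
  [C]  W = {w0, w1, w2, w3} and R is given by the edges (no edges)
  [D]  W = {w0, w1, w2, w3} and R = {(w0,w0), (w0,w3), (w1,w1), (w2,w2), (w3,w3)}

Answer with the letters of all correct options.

The schema □p → □□p is axiom 4; it is valid on a frame iff R is transitive.
(A) R is transitive (R is closed under composition), so the schema is valid here.
(B) R is transitive (R is closed under composition), so the schema is valid here.
(C) R is transitive (R is closed under composition), so the schema is valid here.
(D) R is transitive (R is closed under composition), so the schema is valid here.

none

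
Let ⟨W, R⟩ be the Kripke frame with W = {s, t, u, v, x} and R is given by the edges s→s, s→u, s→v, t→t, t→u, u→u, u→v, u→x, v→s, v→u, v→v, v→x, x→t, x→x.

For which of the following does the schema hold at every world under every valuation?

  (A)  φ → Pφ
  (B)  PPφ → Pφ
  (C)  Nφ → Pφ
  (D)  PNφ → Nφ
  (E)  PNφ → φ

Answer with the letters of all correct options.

R is reflexive: each world relates to itself.
R is not symmetric: s R u but not u R s.
R is not transitive: s R u and u R x but not s R x.
R is not euclidean: s R u and s R s but not u R s.
R is serial: every world has an R-successor.
(A) φ → Pφ is the dual of axiom T, which corresponds to reflexivity. R is reflexive — valid.
(B) the dual of axiom 4: valid iff R is transitive. R is not transitive — not valid.
(C) Nφ → Pφ is axiom D, which corresponds to seriality. R is serial — valid.
(D) the dual of axiom 5: valid iff R is euclidean. R is not euclidean — not valid.
(E) PNφ → φ is the dual of axiom B, which corresponds to symmetry. R is not symmetric — not valid.

A, C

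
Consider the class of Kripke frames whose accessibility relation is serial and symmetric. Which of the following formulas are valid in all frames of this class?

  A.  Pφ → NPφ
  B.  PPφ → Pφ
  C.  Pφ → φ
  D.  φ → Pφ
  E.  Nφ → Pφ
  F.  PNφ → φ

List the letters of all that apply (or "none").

E, F

(A) Pφ → NPφ is axiom 5, which corresponds to the euclidean property. Such an R need not be euclidean — not valid.
(B) PPφ → Pφ (the dual of axiom 4) characterises the transitive frames. Such an R need not be transitive — not valid.
(C) Pφ → φ is valid only on frames where every R-edge is a self-loop. Such an R need not be a subset of the identity — not valid.
(D) φ → Pφ is the dual of axiom T, which corresponds to reflexivity. Such an R need not be reflexive — not valid.
(E) Nφ → Pφ (axiom D) characterises the serial frames. Every such R is serial — valid.
(F) PNφ → φ is the dual of axiom B, which corresponds to symmetry. Every such R is symmetric — valid.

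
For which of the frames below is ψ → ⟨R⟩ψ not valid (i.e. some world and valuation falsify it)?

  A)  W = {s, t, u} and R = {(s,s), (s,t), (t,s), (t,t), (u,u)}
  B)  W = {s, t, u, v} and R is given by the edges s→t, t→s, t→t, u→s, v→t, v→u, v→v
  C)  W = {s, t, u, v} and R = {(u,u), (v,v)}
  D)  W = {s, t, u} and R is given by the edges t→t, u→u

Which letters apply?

B, C, D

The schema ψ → ⟨R⟩ψ is the dual of axiom T; it is valid on a frame iff R is reflexive.
(A) R is reflexive (each world relates to itself), so the schema is valid here.
(B) R is not reflexive (not s R s), so the schema fails here.
(C) R is not reflexive (not s R s), so the schema fails here.
(D) R is not reflexive (not s R s), so the schema fails here.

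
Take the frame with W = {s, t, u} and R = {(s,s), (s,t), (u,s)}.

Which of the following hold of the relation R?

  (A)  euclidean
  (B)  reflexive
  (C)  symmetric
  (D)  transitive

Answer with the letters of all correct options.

(A) not euclidean: s R t and s R s but not t R s.
(B) not reflexive: not t R t.
(C) not symmetric: s R t but not t R s.
(D) not transitive: u R s and s R t but not u R t.

none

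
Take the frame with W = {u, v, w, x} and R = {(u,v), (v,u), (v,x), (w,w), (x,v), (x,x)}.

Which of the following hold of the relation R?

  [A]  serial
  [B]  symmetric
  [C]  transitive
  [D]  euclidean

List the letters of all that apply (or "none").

A, B

(A) serial: every world has an R-successor.
(B) symmetric: every R-edge is matched by its reverse.
(C) not transitive: u R v and v R u but not u R u.
(D) not euclidean: v R u and v R x but not u R x.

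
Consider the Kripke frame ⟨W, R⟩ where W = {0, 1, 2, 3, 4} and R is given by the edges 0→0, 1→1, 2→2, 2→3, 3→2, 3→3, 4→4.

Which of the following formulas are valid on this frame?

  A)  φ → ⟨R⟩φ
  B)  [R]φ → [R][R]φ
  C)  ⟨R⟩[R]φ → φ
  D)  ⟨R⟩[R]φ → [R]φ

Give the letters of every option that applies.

A, B, C, D

R is reflexive: each world relates to itself.
R is symmetric: every R-edge is matched by its reverse.
R is transitive: R is closed under composition.
R is euclidean: any two R-successors of the same world are R-related.
(A) φ → ⟨R⟩φ is the dual of axiom T, which corresponds to reflexivity. R is reflexive — valid.
(B) [R]φ → [R][R]φ is axiom 4, which corresponds to transitivity. R is transitive — valid.
(C) ⟨R⟩[R]φ → φ is the dual of axiom B; it is valid on a frame exactly when R is symmetric. R is symmetric, so valid.
(D) ⟨R⟩[R]φ → [R]φ is the dual of axiom 5, which corresponds to the euclidean property. R is euclidean — valid.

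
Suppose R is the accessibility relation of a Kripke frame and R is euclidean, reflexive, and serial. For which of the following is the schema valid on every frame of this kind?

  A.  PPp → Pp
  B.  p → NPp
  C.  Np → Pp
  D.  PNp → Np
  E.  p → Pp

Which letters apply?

A relation that is euclidean, reflexive, and serial is also symmetric and transitive.
(A) PPp → Pp is the dual of axiom 4, which corresponds to transitivity. Every such R is transitive — valid.
(B) p → NPp is axiom B, which corresponds to symmetry. Every such R is symmetric — valid.
(C) Np → Pp (axiom D) characterises the serial frames. Every such R is serial — valid.
(D) PNp → Np is the dual of axiom 5, which corresponds to the euclidean property. Every such R is euclidean — valid.
(E) p → Pp is the dual of axiom T, which corresponds to reflexivity. Every such R is reflexive — valid.

A, B, C, D, E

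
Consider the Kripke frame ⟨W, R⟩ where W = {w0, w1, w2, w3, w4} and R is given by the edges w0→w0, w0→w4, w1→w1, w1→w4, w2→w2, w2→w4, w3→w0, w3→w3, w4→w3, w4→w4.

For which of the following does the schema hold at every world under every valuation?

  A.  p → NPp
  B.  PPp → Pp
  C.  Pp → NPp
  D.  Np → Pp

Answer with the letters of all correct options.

D

R is not symmetric: w0 R w4 but not w4 R w0.
R is not transitive: w0 R w4 and w4 R w3 but not w0 R w3.
R is not euclidean: w0 R w4 and w0 R w0 but not w4 R w0.
R is serial: every world has an R-successor.
(A) p → NPp (axiom B) characterises the symmetric frames. R is not symmetric — not valid.
(B) PPp → Pp is the dual of axiom 4; it is valid on a frame exactly when R is transitive. R is not transitive, so not valid.
(C) Pp → NPp is axiom 5, which corresponds to the euclidean property. R is not euclidean — not valid.
(D) Np → Pp is axiom D; it is valid on a frame exactly when R is serial. R is serial, so valid.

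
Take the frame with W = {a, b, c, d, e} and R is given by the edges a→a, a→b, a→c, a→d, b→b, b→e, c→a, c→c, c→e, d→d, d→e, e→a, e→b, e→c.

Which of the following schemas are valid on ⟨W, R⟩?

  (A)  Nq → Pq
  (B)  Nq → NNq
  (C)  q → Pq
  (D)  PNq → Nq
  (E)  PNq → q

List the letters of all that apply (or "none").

R is not reflexive: not e R e.
R is not symmetric: a R b but not b R a.
R is not transitive: a R b and b R e but not a R e.
R is not euclidean: a R b and a R a but not b R a.
R is serial: every world has an R-successor.
(A) axiom D: valid iff R is serial. R is serial — valid.
(B) Nq → NNq is axiom 4; it is valid on a frame exactly when R is transitive. R is not transitive, so not valid.
(C) q → Pq is the dual of axiom T, which corresponds to reflexivity. R is not reflexive — not valid.
(D) PNq → Nq (the dual of axiom 5) characterises the euclidean frames. R is not euclidean — not valid.
(E) PNq → q is the dual of axiom B; it is valid on a frame exactly when R is symmetric. R is not symmetric, so not valid.

A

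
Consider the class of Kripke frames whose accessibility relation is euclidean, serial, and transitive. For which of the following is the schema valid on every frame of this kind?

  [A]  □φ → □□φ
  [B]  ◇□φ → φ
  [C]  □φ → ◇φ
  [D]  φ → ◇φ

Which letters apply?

(A) □φ → □□φ (axiom 4) characterises the transitive frames. Every such R is transitive — valid.
(B) ◇□φ → φ is the dual of axiom B; it is valid on a frame exactly when R is symmetric. Such an R need not be symmetric, so not valid.
(C) □φ → ◇φ is axiom D, which corresponds to seriality. Every such R is serial — valid.
(D) φ → ◇φ is the dual of axiom T, which corresponds to reflexivity. Such an R need not be reflexive — not valid.

A, C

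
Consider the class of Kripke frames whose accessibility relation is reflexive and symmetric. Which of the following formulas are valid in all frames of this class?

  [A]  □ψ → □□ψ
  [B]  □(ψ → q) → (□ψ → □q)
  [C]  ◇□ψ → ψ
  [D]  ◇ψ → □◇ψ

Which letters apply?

Reflexive relations are serial.
(A) □ψ → □□ψ is axiom 4; it is valid on a frame exactly when R is transitive. Such an R need not be transitive, so not valid.
(B) this is just K, valid on every normal frame.
(C) ◇□ψ → ψ is the dual of axiom B, which corresponds to symmetry. Every such R is symmetric — valid.
(D) axiom 5: valid iff R is euclidean. Such an R need not be euclidean — not valid.

B, C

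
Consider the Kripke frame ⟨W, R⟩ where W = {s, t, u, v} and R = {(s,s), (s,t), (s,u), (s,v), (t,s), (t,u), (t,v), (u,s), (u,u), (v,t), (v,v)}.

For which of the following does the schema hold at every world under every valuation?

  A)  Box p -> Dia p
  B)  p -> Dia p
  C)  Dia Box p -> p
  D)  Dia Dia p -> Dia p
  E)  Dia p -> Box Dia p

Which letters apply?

A

R is not reflexive: not t R t.
R is not symmetric: s R v but not v R s.
R is not transitive: t R s and s R t but not t R t.
R is not euclidean: s R u and s R t but not u R t.
R is serial: every world has an R-successor.
(A) axiom D: valid iff R is serial. R is serial — valid.
(B) the dual of axiom T: valid iff R is reflexive. R is not reflexive — not valid.
(C) the dual of axiom B: valid iff R is symmetric. R is not symmetric — not valid.
(D) Dia Dia p -> Dia p is the dual of axiom 4, which corresponds to transitivity. R is not transitive — not valid.
(E) Dia p -> Box Dia p (axiom 5) characterises the euclidean frames. R is not euclidean — not valid.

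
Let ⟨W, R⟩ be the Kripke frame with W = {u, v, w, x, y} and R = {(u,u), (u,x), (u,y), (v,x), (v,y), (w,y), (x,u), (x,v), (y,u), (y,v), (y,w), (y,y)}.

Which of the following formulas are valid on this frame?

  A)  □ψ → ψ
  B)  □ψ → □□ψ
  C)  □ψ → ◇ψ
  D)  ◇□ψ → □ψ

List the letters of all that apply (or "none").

R is not reflexive: not v R v.
R is not transitive: u R x and x R v but not u R v.
R is not euclidean: u R x and u R y but not x R y.
R is serial: every world has an R-successor.
(A) □ψ → ψ is axiom T, which corresponds to reflexivity. R is not reflexive — not valid.
(B) □ψ → □□ψ is axiom 4, which corresponds to transitivity. R is not transitive — not valid.
(C) □ψ → ◇ψ is axiom D, which corresponds to seriality. R is serial — valid.
(D) ◇□ψ → □ψ is the dual of axiom 5, which corresponds to the euclidean property. R is not euclidean — not valid.

C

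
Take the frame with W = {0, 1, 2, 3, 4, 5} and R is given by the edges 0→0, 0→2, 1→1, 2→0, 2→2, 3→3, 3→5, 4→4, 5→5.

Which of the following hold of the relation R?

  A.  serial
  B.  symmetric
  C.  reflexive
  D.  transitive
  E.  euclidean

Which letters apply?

A, C, D

(A) serial: every world has an R-successor.
(B) not symmetric: 3 R 5 but not 5 R 3.
(C) reflexive: each world relates to itself.
(D) transitive: R is closed under composition.
(E) not euclidean: 3 R 5 and 3 R 3 but not 5 R 3.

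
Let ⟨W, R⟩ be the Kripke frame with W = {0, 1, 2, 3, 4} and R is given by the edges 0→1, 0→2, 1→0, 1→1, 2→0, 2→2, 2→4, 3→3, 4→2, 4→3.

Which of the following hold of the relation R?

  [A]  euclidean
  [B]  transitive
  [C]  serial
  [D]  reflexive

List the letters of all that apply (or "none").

C

(A) not euclidean: 0 R 1 and 0 R 2 but not 1 R 2.
(B) not transitive: 0 R 1 and 1 R 0 but not 0 R 0.
(C) serial: every world has an R-successor.
(D) not reflexive: not 0 R 0.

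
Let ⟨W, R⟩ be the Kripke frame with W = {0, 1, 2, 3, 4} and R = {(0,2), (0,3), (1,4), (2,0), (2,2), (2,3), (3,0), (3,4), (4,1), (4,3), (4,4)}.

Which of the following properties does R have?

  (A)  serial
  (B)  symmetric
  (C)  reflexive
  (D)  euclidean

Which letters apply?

A

(A) serial: every world has an R-successor.
(B) not symmetric: 2 R 3 but not 3 R 2.
(C) not reflexive: not 0 R 0.
(D) not euclidean: 0 R 3 and 0 R 2 but not 3 R 2.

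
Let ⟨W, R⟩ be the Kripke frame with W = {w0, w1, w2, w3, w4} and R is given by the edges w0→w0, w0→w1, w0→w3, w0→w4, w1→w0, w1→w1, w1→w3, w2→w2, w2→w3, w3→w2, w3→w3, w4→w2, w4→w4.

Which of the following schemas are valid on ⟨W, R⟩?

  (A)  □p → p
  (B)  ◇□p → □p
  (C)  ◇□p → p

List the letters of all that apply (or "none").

R is reflexive: each world relates to itself.
R is not symmetric: w0 R w3 but not w3 R w0.
R is not euclidean: w0 R w1 and w0 R w4 but not w1 R w4.
(A) axiom T: valid iff R is reflexive. R is reflexive — valid.
(B) the dual of axiom 5: valid iff R is euclidean. R is not euclidean — not valid.
(C) ◇□p → p is the dual of axiom B, which corresponds to symmetry. R is not symmetric — not valid.

A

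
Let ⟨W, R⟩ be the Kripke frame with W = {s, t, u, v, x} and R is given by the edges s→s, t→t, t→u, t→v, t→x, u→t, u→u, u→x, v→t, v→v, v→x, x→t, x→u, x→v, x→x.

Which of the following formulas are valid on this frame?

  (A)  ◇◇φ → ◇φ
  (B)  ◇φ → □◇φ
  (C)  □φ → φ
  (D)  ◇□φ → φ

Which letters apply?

C, D

R is reflexive: each world relates to itself.
R is symmetric: every R-edge is matched by its reverse.
R is not transitive: u R t and t R v but not u R v.
R is not euclidean: t R u and t R v but not u R v.
(A) ◇◇φ → ◇φ (the dual of axiom 4) characterises the transitive frames. R is not transitive — not valid.
(B) axiom 5: valid iff R is euclidean. R is not euclidean — not valid.
(C) □φ → φ (axiom T) characterises the reflexive frames. R is reflexive — valid.
(D) the dual of axiom B: valid iff R is symmetric. R is symmetric — valid.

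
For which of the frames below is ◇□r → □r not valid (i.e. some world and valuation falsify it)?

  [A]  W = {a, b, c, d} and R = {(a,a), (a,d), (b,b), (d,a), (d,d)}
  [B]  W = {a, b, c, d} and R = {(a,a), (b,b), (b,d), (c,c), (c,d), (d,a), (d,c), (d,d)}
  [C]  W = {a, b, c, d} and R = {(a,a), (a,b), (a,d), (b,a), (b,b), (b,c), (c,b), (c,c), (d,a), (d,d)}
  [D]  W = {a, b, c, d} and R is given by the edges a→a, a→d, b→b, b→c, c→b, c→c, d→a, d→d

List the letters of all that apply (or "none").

B, C

The schema ◇□r → □r is the dual of axiom 5; it is valid on a frame iff R is euclidean.
(A) R is euclidean (any two R-successors of the same world are R-related), so the schema is valid here.
(B) R is not euclidean (b R d and b R b but not d R b), so the schema fails here.
(C) R is not euclidean (a R b and a R d but not b R d), so the schema fails here.
(D) R is euclidean (any two R-successors of the same world are R-related), so the schema is valid here.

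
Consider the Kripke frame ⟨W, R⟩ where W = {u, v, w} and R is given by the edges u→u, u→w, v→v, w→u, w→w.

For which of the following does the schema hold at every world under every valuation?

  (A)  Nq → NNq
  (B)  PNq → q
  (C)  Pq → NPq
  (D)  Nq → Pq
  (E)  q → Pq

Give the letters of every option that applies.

R is reflexive: each world relates to itself.
R is symmetric: every R-edge is matched by its reverse.
R is transitive: R is closed under composition.
R is euclidean: any two R-successors of the same world are R-related.
R is serial: every world has an R-successor.
(A) axiom 4: valid iff R is transitive. R is transitive — valid.
(B) PNq → q (the dual of axiom B) characterises the symmetric frames. R is symmetric — valid.
(C) Pq → NPq (axiom 5) characterises the euclidean frames. R is euclidean — valid.
(D) Nq → Pq is axiom D, which corresponds to seriality. R is serial — valid.
(E) q → Pq is the dual of axiom T; it is valid on a frame exactly when R is reflexive. R is reflexive, so valid.

A, B, C, D, E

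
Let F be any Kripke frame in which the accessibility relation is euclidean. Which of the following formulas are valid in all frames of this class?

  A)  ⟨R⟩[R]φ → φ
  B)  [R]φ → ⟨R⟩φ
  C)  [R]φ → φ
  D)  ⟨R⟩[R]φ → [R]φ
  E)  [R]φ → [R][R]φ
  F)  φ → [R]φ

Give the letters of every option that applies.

(A) ⟨R⟩[R]φ → φ is the dual of axiom B; it is valid on a frame exactly when R is symmetric. Such an R need not be symmetric, so not valid.
(B) [R]φ → ⟨R⟩φ is axiom D; it is valid on a frame exactly when R is serial. Such an R need not be serial, so not valid.
(C) [R]φ → φ is axiom T, which corresponds to reflexivity. Such an R need not be reflexive — not valid.
(D) the dual of axiom 5: valid iff R is euclidean. Every such R is euclidean — valid.
(E) [R]φ → [R][R]φ is axiom 4; it is valid on a frame exactly when R is transitive. Such an R need not be transitive, so not valid.
(F) φ → [R]φ (equivalent to ◇p→p) corresponds to R being a subset of the identity. Such an R need not be a subset of the identity, so not valid.

D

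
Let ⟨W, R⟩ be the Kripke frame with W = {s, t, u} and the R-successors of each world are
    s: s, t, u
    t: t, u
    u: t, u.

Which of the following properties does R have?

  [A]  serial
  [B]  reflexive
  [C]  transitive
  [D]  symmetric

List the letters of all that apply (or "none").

A, B, C

(A) serial: every world has an R-successor.
(B) reflexive: each world relates to itself.
(C) transitive: R is closed under composition.
(D) not symmetric: s R t but not t R s.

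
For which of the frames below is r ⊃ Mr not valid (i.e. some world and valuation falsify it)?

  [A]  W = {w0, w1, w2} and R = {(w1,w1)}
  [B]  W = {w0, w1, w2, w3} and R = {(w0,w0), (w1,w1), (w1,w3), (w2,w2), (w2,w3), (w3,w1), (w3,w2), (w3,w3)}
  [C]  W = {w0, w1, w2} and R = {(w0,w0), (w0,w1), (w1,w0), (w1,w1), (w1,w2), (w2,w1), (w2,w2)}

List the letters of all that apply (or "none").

A

The schema r ⊃ Mr is the dual of axiom T; it is valid on a frame iff R is reflexive.
(A) R is not reflexive (not w0 R w0), so the schema fails here.
(B) R is reflexive (each world relates to itself), so the schema is valid here.
(C) R is reflexive (each world relates to itself), so the schema is valid here.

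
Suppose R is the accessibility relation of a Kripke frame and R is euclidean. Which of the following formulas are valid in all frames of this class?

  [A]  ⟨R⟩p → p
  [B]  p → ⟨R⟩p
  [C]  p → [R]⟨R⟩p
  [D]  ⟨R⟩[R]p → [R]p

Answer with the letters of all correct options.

D

(A) ⟨R⟩p → p is the converse of T; it holds exactly when R ⊆ identity. Such an R need not be a subset of the identity — not valid.
(B) p → ⟨R⟩p is the dual of axiom T; it is valid on a frame exactly when R is reflexive. Such an R need not be reflexive, so not valid.
(C) p → [R]⟨R⟩p is axiom B, which corresponds to symmetry. Such an R need not be symmetric — not valid.
(D) ⟨R⟩[R]p → [R]p (the dual of axiom 5) characterises the euclidean frames. Every such R is euclidean — valid.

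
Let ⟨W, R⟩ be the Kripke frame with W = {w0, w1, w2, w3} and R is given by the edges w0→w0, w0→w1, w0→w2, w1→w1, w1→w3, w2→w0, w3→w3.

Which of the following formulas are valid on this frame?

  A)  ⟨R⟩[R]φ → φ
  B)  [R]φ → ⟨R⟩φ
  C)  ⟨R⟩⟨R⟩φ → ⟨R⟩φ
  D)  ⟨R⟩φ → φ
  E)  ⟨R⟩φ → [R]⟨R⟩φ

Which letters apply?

R is not symmetric: w0 R w1 but not w1 R w0.
R is not transitive: w0 R w1 and w1 R w3 but not w0 R w3.
R is not euclidean: w0 R w1 and w0 R w0 but not w1 R w0.
R is serial: every world has an R-successor.
R is not a subset of the identity: w0 R w1 with w0 ≠ w1.
(A) ⟨R⟩[R]φ → φ is the dual of axiom B, which corresponds to symmetry. R is not symmetric — not valid.
(B) [R]φ → ⟨R⟩φ is axiom D; it is valid on a frame exactly when R is serial. R is serial, so valid.
(C) ⟨R⟩⟨R⟩φ → ⟨R⟩φ (the dual of axiom 4) characterises the transitive frames. R is not transitive — not valid.
(D) ⟨R⟩φ → φ is valid only on frames where every R-edge is a self-loop. Here R ⊄ identity — not valid.
(E) ⟨R⟩φ → [R]⟨R⟩φ is axiom 5, which corresponds to the euclidean property. R is not euclidean — not valid.

B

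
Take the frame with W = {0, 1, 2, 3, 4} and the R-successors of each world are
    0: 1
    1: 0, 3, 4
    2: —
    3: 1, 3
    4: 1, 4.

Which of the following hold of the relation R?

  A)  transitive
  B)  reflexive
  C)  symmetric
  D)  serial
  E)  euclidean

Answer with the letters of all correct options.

C

(A) not transitive: 0 R 1 and 1 R 0 but not 0 R 0.
(B) not reflexive: not 0 R 0.
(C) symmetric: every R-edge is matched by its reverse.
(D) not serial: 2 has no R-successor.
(E) not euclidean: 1 R 0 and 1 R 3 but not 0 R 3.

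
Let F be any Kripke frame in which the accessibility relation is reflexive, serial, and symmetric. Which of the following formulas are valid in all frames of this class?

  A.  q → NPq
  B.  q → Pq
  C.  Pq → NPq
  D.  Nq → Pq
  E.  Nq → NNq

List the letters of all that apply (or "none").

(A) q → NPq (axiom B) characterises the symmetric frames. Every such R is symmetric — valid.
(B) q → Pq is the dual of axiom T, which corresponds to reflexivity. Every such R is reflexive — valid.
(C) axiom 5: valid iff R is euclidean. Such an R need not be euclidean — not valid.
(D) axiom D: valid iff R is serial. Every such R is serial — valid.
(E) Nq → NNq is axiom 4; it is valid on a frame exactly when R is transitive. Such an R need not be transitive, so not valid.

A, B, D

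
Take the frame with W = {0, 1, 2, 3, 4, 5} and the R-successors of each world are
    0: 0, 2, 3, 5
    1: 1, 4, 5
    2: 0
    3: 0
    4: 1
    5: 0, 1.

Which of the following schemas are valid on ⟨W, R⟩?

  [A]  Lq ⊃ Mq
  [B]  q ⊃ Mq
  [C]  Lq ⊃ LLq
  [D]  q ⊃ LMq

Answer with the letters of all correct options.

A, D

R is not reflexive: not 2 R 2.
R is symmetric: every R-edge is matched by its reverse.
R is not transitive: 0 R 5 and 5 R 1 but not 0 R 1.
R is serial: every world has an R-successor.
(A) Lq ⊃ Mq (axiom D) characterises the serial frames. R is serial — valid.
(B) q ⊃ Mq is the dual of axiom T, which corresponds to reflexivity. R is not reflexive — not valid.
(C) axiom 4: valid iff R is transitive. R is not transitive — not valid.
(D) axiom B: valid iff R is symmetric. R is symmetric — valid.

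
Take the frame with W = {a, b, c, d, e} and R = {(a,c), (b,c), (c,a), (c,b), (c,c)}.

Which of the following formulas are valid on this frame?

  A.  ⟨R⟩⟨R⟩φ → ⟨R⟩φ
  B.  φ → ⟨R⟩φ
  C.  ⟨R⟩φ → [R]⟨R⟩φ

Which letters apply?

none

R is not reflexive: not a R a.
R is not transitive: a R c and c R a but not a R a.
R is not euclidean: c R a and c R b but not a R b.
(A) the dual of axiom 4: valid iff R is transitive. R is not transitive — not valid.
(B) φ → ⟨R⟩φ (the dual of axiom T) characterises the reflexive frames. R is not reflexive — not valid.
(C) ⟨R⟩φ → [R]⟨R⟩φ (axiom 5) characterises the euclidean frames. R is not euclidean — not valid.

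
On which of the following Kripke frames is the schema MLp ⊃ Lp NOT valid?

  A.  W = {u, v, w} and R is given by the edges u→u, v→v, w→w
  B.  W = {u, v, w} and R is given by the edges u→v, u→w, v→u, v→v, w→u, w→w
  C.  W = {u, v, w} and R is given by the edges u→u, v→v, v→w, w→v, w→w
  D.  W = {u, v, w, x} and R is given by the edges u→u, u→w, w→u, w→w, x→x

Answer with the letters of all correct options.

B

The schema MLp ⊃ Lp is the dual of axiom 5; it is valid on a frame iff R is euclidean.
(A) R is euclidean (any two R-successors of the same world are R-related), so the schema is valid here.
(B) R is not euclidean (u R v and u R w but not v R w), so the schema fails here.
(C) R is euclidean (any two R-successors of the same world are R-related), so the schema is valid here.
(D) R is euclidean (any two R-successors of the same world are R-related), so the schema is valid here.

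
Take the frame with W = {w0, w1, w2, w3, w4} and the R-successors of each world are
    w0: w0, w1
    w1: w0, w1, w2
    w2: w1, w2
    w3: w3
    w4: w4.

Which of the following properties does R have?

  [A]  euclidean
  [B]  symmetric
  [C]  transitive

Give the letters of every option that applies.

B

(A) not euclidean: w1 R w0 and w1 R w2 but not w0 R w2.
(B) symmetric: every R-edge is matched by its reverse.
(C) not transitive: w0 R w1 and w1 R w2 but not w0 R w2.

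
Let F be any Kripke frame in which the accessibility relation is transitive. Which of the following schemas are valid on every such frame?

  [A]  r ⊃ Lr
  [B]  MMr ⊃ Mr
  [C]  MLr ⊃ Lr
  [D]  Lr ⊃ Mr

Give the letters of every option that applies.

B

(A) r ⊃ Lr is equivalent to ◇p→p; it holds exactly when R ⊆ identity. Such an R need not be a subset of the identity — not valid.
(B) MMr ⊃ Mr (the dual of axiom 4) characterises the transitive frames. Every such R is transitive — valid.
(C) the dual of axiom 5: valid iff R is euclidean. Such an R need not be euclidean — not valid.
(D) Lr ⊃ Mr (axiom D) characterises the serial frames. Such an R need not be serial — not valid.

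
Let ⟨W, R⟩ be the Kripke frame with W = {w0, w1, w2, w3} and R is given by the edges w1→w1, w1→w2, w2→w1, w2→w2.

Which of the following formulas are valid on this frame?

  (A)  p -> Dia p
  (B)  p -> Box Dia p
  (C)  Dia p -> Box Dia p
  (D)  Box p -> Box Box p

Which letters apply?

B, C, D

R is not reflexive: not w0 R w0.
R is symmetric: every R-edge is matched by its reverse.
R is transitive: R is closed under composition.
R is euclidean: any two R-successors of the same world are R-related.
(A) p -> Dia p is the dual of axiom T, which corresponds to reflexivity. R is not reflexive — not valid.
(B) axiom B: valid iff R is symmetric. R is symmetric — valid.
(C) Dia p -> Box Dia p is axiom 5; it is valid on a frame exactly when R is euclidean. R is euclidean, so valid.
(D) axiom 4: valid iff R is transitive. R is transitive — valid.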